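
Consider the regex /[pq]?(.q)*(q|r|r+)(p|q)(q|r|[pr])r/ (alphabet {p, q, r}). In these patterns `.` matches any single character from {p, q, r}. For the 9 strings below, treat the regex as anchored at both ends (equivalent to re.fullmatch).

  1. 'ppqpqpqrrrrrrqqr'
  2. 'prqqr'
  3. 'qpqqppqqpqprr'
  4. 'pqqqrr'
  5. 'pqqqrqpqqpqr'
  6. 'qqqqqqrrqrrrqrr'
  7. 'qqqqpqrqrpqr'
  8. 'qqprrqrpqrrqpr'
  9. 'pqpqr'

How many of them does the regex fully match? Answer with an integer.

6

1 → match
2 → match
3 → no match
4 → match
5 → match
6 → no match
7 → match
8 → no match
9 → match
Total matched: 6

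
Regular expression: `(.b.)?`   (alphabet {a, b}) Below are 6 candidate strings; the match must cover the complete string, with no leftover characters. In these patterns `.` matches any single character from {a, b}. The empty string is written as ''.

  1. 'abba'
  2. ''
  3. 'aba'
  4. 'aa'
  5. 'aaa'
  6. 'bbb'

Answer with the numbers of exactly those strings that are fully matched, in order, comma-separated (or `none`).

2, 3, 6

1 → no match
2 → match
3 → match
4 → no match
5 → no match
6 → match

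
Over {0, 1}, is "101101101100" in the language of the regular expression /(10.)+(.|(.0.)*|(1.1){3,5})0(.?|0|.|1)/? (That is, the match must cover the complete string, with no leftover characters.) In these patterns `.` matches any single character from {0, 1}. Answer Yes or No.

Yes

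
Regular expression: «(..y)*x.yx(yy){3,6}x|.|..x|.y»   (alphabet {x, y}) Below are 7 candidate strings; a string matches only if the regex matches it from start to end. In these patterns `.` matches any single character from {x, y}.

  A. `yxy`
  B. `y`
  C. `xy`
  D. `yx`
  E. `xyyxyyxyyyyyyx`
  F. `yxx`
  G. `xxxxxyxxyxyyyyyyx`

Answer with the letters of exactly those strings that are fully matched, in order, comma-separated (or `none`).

A → no match
B → match
C → match
D → no match
E → match
F → match
G → no match

B, C, E, F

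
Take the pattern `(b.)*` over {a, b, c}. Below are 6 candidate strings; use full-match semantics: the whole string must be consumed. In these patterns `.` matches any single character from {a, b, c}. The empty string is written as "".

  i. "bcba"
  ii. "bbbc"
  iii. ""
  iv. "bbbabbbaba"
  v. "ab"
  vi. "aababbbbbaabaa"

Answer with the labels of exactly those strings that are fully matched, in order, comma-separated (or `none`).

i → match
ii → match
iii → match
iv → match
v → no match
vi → no match

i, ii, iii, iv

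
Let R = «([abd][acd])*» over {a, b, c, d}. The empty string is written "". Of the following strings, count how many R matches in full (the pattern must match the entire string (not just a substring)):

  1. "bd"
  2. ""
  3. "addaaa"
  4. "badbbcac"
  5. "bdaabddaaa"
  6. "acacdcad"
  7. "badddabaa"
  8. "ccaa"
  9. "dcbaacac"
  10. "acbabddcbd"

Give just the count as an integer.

7

1 → match
2 → match
3 → match
4 → no match
5 → match
6 → match
7 → no match
8 → no match
9 → match
10 → match
Total matched: 7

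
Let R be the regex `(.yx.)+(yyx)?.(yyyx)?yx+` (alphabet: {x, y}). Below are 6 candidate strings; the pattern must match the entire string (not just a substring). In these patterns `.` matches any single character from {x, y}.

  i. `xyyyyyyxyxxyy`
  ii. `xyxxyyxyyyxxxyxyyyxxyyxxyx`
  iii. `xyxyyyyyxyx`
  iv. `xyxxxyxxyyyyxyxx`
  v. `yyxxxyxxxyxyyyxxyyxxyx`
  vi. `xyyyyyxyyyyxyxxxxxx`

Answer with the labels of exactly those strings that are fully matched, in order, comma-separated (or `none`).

ii, iii, iv, v

i → no match — must end with `x`
ii → match
iii → match
iv → match
v → match
vi → no match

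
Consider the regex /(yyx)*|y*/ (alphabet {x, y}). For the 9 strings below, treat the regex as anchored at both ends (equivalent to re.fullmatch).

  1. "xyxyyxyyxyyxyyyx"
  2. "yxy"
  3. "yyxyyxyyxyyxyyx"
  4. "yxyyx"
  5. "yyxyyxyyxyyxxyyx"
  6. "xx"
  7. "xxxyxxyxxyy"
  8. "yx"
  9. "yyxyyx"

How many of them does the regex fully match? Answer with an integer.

1 → no match
2 → no match
3 → match
4 → no match
5 → no match
6 → no match
7 → no match
8 → no match
9 → match
Total matched: 2

2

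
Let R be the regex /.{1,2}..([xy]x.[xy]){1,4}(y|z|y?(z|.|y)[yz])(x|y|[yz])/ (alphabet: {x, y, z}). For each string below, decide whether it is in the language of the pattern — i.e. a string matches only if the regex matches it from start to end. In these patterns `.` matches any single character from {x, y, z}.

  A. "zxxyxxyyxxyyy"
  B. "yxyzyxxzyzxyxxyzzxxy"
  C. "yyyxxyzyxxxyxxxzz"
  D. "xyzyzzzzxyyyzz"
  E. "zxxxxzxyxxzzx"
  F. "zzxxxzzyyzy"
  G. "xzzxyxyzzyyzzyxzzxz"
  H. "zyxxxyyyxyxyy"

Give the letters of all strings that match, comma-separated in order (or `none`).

A, H

A → match
B → no match
C → no match
D → no match
E → no match
F → no match
G → no match
H → match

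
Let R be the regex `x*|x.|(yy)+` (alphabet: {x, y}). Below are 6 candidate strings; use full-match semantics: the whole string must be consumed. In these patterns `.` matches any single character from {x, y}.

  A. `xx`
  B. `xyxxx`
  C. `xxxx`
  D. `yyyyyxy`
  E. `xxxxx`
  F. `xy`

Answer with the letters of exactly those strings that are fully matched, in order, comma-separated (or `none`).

A, C, E, F

A → match
B → no match
C → match
D → no match
E → match
F → match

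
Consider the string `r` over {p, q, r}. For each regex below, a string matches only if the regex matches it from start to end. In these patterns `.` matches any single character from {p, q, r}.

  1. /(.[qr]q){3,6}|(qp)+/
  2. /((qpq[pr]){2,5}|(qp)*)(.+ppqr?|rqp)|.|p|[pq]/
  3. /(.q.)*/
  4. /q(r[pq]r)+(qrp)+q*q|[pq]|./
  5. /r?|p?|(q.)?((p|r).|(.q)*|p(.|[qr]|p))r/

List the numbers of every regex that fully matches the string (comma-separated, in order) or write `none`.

2, 4, 5

1 → no match
2 → match
3 → no match
4 → match
5 → match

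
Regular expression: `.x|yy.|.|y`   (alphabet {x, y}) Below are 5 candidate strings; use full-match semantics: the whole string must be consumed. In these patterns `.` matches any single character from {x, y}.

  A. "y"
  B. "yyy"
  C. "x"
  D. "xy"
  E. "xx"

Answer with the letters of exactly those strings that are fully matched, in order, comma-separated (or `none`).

A → match
B → match
C → match
D → no match
E → match

A, B, C, E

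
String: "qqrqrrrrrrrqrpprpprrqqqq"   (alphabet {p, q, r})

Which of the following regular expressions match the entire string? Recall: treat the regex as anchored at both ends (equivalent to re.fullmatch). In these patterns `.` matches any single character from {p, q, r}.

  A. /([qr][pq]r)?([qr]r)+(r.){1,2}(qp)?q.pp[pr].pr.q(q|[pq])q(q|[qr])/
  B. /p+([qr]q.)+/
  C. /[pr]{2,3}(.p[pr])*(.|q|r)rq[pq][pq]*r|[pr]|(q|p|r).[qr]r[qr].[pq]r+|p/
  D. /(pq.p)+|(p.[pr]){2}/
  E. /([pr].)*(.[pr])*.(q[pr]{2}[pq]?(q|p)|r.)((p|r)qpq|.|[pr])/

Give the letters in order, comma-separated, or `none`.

A → match
B → no match — must start with "p"
C → no match
D → no match
E → no match

A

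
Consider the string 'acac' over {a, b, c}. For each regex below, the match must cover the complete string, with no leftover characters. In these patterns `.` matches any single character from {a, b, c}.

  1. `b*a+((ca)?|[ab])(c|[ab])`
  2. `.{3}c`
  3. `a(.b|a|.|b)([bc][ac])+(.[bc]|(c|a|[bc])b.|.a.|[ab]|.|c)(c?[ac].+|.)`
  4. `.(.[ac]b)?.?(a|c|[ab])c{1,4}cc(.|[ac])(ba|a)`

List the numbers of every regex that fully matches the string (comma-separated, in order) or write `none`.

1, 2

1 → match
2 → match
3 → no match
4 → no match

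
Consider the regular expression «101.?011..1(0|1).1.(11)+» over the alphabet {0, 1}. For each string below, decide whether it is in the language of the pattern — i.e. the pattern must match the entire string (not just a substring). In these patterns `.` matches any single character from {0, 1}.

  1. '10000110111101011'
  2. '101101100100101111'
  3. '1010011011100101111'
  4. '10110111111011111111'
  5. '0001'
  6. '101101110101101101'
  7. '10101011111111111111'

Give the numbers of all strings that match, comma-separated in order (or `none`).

2, 4

1 → no match — must start with '101'
2 → match
3 → no match
4 → match
5 → no match — must start with '101'
6 → no match — must end with '11'
7 → no match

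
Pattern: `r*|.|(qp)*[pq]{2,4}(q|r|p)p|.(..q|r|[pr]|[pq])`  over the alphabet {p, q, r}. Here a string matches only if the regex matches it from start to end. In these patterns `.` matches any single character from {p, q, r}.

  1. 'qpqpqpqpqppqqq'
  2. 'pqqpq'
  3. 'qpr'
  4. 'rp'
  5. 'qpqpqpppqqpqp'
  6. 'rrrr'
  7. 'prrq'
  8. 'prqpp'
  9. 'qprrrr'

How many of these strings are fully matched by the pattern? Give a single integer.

1 → no match
2 → no match
3 → no match
4 → match
5 → no match
6 → match
7 → match
8 → no match
9 → no match
Total matched: 3

3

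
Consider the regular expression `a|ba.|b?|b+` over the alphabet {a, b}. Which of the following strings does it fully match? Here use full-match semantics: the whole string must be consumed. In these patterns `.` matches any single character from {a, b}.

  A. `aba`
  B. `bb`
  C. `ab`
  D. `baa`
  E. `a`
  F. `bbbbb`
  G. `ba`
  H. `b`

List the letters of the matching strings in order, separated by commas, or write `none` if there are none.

B, D, E, F, H

A → no match
B → match
C → no match
D → match
E → match
F → match
G → no match
H → match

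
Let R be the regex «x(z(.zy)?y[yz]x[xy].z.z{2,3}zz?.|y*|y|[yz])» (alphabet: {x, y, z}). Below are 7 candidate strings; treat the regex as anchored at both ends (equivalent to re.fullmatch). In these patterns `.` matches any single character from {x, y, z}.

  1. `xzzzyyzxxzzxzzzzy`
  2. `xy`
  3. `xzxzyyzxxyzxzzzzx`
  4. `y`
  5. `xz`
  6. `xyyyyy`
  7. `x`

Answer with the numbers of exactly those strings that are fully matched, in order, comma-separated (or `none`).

1 → match
2 → match
3 → match
4 → no match — must start with `x`
5 → match
6 → match
7 → match

1, 2, 3, 5, 6, 7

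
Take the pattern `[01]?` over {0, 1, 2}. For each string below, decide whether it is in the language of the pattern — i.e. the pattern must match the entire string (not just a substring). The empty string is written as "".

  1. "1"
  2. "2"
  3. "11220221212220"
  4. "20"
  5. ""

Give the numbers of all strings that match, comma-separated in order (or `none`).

1, 5

1 → match
2 → no match
3 → no match
4 → no match
5 → match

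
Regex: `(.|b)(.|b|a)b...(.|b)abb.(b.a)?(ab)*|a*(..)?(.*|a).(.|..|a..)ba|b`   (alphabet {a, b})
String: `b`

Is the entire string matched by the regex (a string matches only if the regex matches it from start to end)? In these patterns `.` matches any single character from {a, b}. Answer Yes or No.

Yes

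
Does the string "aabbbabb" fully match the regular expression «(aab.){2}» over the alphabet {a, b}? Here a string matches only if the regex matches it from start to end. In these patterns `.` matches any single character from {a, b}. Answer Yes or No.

No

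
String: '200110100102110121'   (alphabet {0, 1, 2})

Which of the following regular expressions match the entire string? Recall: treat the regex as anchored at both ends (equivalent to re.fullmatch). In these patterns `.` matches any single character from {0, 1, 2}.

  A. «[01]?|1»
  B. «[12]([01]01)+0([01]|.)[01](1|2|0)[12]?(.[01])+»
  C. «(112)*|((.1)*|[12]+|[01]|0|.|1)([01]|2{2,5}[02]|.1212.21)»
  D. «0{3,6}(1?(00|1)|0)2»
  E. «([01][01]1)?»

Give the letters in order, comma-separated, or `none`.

A → no match
B → match
C → no match
D → no match — must start with '0'
E → no match

B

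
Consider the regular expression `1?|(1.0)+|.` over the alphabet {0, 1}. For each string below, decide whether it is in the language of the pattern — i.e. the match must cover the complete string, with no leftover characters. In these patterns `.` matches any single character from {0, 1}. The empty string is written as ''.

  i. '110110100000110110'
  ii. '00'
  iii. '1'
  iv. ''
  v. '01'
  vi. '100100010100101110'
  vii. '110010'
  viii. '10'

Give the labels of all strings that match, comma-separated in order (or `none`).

i → no match
ii → no match
iii → match
iv → match
v → no match
vi → no match
vii → no match
viii → no match

iii, iv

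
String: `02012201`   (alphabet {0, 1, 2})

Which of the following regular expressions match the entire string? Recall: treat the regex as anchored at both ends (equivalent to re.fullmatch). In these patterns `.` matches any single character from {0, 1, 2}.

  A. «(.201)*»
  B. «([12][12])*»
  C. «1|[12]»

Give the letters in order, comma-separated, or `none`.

A

A → match
B → no match
C → no match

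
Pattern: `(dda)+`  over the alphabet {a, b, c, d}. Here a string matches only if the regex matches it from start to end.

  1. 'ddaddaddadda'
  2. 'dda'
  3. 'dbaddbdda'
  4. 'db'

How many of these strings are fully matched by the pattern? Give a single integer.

2

1. 'ddaddaddadda' → match
2. 'dda' → match
3. 'dbaddbdda' → no match — must start with 'dda'
4. 'db' → no match — must start with 'dda'
Total matched: 2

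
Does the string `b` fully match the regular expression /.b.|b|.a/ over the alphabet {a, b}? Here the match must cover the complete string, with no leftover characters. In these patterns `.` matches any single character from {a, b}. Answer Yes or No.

Yes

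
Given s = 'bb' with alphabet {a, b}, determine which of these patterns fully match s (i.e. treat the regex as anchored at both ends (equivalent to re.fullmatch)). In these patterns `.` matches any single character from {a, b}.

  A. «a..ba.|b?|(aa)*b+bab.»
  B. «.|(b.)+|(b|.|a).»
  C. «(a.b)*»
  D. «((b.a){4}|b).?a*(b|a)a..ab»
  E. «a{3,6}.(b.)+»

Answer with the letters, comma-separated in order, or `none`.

A → no match
B → match
C → no match
D → no match — must end with 'ab'
E → no match — must start with 'a'

B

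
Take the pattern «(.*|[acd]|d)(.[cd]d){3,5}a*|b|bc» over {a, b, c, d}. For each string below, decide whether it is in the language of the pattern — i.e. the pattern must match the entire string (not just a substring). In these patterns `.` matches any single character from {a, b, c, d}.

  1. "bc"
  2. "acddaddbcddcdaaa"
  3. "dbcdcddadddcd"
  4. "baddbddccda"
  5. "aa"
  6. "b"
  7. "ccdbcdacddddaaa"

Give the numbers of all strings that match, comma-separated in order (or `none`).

1 → match
2 → match
3 → match
4 → match
5 → no match
6 → match
7 → match

1, 2, 3, 4, 6, 7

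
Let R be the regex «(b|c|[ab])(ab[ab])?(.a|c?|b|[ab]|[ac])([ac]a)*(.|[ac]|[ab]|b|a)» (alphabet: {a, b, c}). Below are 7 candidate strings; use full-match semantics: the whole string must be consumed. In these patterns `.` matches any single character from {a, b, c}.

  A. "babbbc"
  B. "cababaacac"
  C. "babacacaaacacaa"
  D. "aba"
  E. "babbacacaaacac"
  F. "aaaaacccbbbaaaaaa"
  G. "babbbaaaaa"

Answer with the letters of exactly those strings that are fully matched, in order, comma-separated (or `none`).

A → match
B → match
C → match
D → match
E → match
F → no match
G → match

A, B, C, D, E, G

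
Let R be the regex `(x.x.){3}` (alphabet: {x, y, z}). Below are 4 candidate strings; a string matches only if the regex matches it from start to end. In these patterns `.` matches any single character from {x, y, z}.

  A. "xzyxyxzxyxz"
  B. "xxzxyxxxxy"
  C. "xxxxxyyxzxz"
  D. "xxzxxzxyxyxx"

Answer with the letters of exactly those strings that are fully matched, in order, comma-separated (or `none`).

none

A → no match
B → no match
C → no match
D → no match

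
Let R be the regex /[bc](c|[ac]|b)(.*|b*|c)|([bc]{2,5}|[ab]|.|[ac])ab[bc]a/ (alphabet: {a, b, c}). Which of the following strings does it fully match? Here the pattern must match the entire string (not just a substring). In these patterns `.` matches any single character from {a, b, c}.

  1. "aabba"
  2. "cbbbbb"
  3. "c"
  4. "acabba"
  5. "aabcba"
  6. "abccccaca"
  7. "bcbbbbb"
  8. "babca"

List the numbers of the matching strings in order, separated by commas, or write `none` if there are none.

1. "aabba" → match
2. "cbbbbb" → match
3. "c" → no match
4. "acabba" → no match
5. "aabcba" → no match
6. "abccccaca" → no match
7. "bcbbbbb" → match
8. "babca" → match

1, 2, 7, 8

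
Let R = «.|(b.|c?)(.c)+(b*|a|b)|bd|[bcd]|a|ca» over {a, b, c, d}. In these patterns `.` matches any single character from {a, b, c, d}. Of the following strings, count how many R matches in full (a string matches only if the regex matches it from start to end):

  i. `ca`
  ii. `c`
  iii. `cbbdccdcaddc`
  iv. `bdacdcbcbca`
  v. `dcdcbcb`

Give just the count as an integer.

4

i. `ca` → match
ii. `c` → match
iii. `cbbdccdcaddc` → no match
iv. `bdacdcbcbca` → match
v. `dcdcbcb` → match
Total matched: 4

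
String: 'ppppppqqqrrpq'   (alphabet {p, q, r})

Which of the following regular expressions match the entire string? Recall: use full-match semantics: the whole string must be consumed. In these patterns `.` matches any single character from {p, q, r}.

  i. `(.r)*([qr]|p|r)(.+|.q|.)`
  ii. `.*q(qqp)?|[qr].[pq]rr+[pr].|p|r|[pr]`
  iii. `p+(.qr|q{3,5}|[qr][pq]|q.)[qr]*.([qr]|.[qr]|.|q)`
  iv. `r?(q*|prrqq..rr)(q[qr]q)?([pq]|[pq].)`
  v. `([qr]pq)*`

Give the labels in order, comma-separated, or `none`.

i, ii, iii

i → match
ii → match
iii → match
iv → no match
v → no match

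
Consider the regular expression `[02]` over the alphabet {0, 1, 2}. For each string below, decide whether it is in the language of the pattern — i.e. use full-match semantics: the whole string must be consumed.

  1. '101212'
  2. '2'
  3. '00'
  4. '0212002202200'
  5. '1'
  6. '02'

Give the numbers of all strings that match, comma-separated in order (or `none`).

2

1 → no match
2 → match
3 → no match
4 → no match
5 → no match
6 → no match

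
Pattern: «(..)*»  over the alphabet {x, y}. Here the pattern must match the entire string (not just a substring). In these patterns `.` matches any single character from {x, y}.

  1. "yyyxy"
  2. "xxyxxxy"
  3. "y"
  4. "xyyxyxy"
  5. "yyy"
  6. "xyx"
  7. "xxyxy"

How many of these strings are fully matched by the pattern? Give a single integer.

0

1 → no match
2 → no match
3 → no match
4 → no match
5 → no match
6 → no match
7 → no match
Total matched: 0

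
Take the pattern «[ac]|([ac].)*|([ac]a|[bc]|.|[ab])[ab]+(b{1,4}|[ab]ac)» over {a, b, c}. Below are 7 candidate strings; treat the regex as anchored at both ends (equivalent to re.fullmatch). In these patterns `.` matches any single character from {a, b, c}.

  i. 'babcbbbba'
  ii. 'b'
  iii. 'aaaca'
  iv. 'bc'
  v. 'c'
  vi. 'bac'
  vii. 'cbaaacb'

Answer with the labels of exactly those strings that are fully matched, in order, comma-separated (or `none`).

i → no match
ii → no match
iii → no match
iv → no match
v → match
vi → no match
vii → no match

v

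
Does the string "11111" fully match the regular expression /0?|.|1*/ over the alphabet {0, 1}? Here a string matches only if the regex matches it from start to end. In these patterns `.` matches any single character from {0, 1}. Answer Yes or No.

Yes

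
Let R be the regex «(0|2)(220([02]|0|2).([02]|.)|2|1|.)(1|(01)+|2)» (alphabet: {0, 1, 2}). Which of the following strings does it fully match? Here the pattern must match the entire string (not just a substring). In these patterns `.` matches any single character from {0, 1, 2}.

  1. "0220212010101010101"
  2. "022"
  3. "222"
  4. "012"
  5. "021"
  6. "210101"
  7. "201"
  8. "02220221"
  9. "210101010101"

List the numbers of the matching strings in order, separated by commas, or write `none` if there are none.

1 → match
2 → match
3 → match
4 → match
5 → match
6 → match
7 → match
8 → no match
9 → match

1, 2, 3, 4, 5, 6, 7, 9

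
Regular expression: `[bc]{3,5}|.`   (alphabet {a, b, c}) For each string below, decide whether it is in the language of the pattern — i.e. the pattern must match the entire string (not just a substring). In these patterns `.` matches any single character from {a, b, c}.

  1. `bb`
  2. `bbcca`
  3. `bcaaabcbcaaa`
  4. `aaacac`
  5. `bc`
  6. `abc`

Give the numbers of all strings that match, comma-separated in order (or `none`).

none

1 → no match
2 → no match
3 → no match
4 → no match
5 → no match
6 → no match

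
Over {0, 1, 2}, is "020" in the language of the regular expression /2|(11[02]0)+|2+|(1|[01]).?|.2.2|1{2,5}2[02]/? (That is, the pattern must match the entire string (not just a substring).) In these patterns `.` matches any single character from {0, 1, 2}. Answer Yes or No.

No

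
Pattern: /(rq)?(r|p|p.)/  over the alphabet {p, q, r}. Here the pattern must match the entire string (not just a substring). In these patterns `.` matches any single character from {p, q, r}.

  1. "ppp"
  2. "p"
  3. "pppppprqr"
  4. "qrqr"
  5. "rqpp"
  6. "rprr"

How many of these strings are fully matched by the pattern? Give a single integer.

2

1 → no match
2 → match
3 → no match
4 → no match
5 → match
6 → no match
Total matched: 2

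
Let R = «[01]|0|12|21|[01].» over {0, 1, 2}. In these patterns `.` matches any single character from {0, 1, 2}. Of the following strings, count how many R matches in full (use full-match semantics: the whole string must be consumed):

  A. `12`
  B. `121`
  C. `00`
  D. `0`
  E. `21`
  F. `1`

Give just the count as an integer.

5

A → match
B → no match
C → match
D → match
E → match
F → match
Total matched: 5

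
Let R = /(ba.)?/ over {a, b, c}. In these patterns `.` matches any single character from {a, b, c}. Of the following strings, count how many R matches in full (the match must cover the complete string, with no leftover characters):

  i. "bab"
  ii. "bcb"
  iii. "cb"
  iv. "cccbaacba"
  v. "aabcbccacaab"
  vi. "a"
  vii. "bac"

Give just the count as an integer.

2

i. "bab" → match
ii. "bcb" → no match
iii. "cb" → no match
iv. "cccbaacba" → no match
v. "aabcbccacaab" → no match
vi. "a" → no match
vii. "bac" → match
Total matched: 2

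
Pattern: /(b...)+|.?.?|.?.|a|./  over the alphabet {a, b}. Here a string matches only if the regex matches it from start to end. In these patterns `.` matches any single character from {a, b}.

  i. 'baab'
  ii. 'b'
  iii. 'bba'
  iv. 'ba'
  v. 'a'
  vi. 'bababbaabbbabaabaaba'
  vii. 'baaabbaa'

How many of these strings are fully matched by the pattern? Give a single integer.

5

i. 'baab' → match
ii. 'b' → match
iii. 'bba' → no match
iv. 'ba' → match
v. 'a' → match
vi → no match
vii. 'baaabbaa' → match
Total matched: 5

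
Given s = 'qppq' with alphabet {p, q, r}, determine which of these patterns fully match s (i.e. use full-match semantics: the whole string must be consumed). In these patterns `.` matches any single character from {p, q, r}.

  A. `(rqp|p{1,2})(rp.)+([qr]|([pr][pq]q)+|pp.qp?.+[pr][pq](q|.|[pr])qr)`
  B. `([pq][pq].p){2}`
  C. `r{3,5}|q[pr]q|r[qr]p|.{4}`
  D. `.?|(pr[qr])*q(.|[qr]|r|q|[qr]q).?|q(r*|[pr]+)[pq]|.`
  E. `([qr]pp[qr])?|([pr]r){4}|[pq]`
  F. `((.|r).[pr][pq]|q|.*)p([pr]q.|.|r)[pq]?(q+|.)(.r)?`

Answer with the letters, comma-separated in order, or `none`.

C, D, E, F

A → no match
B → no match — must end with 'p'
C → match
D → match
E → match
F → match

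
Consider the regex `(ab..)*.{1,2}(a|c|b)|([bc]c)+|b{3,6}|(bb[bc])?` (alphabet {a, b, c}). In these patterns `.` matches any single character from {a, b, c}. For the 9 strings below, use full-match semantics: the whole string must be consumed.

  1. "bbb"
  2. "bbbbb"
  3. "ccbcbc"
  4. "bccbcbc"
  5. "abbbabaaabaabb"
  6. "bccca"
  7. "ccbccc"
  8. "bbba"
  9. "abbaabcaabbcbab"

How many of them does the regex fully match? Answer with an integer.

1. "bbb" → match
2. "bbbbb" → match
3. "ccbcbc" → match
4. "bccbcbc" → no match
5 → match
6. "bccca" → no match
7. "ccbccc" → match
8. "bbba" → no match
9 → match
Total matched: 6

6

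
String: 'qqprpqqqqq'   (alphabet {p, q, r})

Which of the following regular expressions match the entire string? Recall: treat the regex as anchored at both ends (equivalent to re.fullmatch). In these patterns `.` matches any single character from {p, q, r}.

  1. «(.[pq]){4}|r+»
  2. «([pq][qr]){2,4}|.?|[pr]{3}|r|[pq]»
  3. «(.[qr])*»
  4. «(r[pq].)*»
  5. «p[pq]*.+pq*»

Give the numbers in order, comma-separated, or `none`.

1 → no match
2 → no match
3 → match
4 → no match
5 → no match — must start with 'p'

3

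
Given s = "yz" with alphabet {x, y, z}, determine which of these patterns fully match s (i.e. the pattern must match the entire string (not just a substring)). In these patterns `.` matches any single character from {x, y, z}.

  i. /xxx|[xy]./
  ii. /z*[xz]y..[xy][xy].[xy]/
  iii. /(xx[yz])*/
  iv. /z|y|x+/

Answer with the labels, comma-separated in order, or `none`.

i → match
ii → no match
iii → no match
iv → no match

i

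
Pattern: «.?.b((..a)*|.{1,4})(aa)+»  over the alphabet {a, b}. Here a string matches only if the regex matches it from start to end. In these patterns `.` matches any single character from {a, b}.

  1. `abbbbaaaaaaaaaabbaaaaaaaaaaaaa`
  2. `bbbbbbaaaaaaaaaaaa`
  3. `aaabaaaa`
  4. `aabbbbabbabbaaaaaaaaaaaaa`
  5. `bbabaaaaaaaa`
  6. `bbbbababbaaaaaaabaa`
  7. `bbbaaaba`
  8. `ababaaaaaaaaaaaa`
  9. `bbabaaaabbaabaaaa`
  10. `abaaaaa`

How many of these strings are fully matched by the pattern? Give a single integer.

5

1 → match
2 → match
3 → no match
4 → no match
5 → match
6 → no match
7 → no match — must end with `aa`
8 → match
9 → no match
10 → match
Total matched: 5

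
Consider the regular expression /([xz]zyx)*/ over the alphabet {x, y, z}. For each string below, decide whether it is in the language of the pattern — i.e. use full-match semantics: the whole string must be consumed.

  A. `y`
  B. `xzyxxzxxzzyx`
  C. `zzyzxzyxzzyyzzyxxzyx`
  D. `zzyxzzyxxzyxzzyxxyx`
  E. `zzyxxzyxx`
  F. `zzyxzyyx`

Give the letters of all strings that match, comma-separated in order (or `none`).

A → no match
B → no match
C → no match
D → no match
E → no match
F → no match

none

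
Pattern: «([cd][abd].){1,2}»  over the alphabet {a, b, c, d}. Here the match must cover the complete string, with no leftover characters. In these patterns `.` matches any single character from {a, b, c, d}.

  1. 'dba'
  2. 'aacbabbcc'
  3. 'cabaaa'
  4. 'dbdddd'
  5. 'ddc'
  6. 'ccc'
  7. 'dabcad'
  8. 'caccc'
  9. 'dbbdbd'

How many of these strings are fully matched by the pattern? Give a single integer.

5

1. 'dba' → match
2. 'aacbabbcc' → no match
3. 'cabaaa' → no match
4. 'dbdddd' → match
5. 'ddc' → match
6. 'ccc' → no match
7. 'dabcad' → match
8. 'caccc' → no match
9. 'dbbdbd' → match
Total matched: 5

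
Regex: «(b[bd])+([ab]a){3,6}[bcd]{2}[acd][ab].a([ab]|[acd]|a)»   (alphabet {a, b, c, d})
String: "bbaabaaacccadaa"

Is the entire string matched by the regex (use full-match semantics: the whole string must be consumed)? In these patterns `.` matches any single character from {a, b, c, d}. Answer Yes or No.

Yes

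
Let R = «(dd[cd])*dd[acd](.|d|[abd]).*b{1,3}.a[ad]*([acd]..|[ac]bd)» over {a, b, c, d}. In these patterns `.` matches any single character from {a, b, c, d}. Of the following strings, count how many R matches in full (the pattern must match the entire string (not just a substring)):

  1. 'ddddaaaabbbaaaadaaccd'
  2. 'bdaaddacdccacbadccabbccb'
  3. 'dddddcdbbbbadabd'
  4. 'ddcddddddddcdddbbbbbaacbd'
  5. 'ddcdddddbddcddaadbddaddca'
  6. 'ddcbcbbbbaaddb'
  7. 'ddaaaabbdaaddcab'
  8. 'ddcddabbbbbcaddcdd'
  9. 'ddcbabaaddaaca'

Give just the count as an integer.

1 → match
2 → no match
3 → match
4 → match
5 → no match
6 → match
7 → match
8 → match
9 → match
Total matched: 7

7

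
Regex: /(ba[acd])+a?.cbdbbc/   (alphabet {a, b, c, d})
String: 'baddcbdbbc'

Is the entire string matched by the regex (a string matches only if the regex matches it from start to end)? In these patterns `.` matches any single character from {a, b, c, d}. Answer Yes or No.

Yes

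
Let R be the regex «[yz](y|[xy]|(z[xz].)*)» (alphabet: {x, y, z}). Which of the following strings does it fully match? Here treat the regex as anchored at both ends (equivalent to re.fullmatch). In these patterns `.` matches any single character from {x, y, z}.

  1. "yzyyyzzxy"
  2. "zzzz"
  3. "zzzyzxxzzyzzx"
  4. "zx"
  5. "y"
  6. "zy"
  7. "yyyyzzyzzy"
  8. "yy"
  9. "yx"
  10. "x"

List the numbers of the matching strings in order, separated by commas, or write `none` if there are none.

1. "yzyyyzzxy" → no match
2. "zzzz" → match
3 → match
4. "zx" → match
5. "y" → match
6. "zy" → match
7. "yyyyzzyzzy" → no match
8. "yy" → match
9. "yx" → match
10. "x" → no match

2, 3, 4, 5, 6, 8, 9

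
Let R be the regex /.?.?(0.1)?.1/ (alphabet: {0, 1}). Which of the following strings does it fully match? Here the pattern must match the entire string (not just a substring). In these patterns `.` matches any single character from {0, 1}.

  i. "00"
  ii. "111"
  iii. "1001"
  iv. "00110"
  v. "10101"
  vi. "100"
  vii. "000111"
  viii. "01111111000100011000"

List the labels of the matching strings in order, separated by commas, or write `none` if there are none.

ii, iii, vii

i → no match — must end with "1"
ii → match
iii → match
iv → no match — must end with "1"
v → no match
vi → no match — must end with "1"
vii → match
viii → no match — must end with "1"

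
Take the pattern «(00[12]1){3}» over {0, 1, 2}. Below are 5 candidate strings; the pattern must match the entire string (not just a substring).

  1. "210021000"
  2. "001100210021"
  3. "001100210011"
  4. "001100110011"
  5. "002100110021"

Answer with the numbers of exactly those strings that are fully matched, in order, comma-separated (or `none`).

2, 3, 4, 5

1. "210021000" → no match — must start with "00"
2. "001100210021" → match
3. "001100210011" → match
4. "001100110011" → match
5. "002100110021" → match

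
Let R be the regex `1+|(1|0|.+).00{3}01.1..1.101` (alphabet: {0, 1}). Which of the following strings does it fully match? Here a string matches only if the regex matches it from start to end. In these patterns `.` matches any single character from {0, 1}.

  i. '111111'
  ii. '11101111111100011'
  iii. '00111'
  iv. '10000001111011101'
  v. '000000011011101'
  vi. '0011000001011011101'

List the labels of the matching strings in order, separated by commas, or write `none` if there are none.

i, iv, vi

i. '111111' → match
ii → no match
iii. '00111' → no match
iv → match
v → no match
vi → match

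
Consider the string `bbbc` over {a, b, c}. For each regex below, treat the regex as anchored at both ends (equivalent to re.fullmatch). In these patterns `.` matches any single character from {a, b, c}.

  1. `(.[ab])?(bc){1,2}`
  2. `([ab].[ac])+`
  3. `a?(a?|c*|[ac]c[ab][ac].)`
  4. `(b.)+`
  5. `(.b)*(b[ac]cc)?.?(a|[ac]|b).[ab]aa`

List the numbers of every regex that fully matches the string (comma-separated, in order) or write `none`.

1 → match
2 → no match
3 → no match
4 → match
5 → no match — must end with `aa`

1, 4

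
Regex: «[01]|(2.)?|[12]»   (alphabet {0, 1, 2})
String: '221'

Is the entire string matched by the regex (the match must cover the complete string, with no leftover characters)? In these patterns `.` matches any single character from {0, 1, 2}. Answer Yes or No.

No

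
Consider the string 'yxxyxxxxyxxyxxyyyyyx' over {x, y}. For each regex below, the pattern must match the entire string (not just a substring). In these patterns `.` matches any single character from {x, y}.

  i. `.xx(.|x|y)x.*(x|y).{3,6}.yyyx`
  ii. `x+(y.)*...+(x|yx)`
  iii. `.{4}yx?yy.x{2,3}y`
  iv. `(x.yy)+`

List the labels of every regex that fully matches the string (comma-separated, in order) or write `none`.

i → match
ii → no match — must start with 'x'
iii → no match — must end with 'xy'
iv → no match — must start with 'x'

i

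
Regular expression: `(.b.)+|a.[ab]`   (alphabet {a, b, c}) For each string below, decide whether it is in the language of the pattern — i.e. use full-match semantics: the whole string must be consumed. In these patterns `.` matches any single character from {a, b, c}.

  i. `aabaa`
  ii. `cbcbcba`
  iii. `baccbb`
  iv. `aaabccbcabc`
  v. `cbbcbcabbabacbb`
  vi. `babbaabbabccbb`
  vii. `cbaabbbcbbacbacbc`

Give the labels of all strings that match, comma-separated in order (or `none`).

i → no match
ii → no match
iii → no match
iv → no match
v → match
vi → no match
vii → no match

v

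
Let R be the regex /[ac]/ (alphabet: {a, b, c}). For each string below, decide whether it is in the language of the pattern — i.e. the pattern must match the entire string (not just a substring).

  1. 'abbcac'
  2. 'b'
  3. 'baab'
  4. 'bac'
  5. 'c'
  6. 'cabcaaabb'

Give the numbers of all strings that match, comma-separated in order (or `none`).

5

1. 'abbcac' → no match
2. 'b' → no match
3. 'baab' → no match
4. 'bac' → no match
5. 'c' → match
6. 'cabcaaabb' → no match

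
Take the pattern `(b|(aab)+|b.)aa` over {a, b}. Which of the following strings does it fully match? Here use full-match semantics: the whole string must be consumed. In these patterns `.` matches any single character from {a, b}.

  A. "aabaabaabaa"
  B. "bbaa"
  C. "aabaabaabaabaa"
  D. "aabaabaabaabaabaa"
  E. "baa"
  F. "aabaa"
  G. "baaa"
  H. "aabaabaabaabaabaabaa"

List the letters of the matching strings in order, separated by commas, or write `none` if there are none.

A → match
B → match
C → match
D → match
E → match
F → match
G → match
H → match

A, B, C, D, E, F, G, H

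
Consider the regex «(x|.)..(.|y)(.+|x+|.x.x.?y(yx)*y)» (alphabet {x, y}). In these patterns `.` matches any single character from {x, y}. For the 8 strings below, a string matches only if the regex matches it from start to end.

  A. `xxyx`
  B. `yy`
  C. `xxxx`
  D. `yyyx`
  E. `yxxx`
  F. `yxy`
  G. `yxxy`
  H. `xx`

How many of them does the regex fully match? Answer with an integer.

A → no match
B → no match
C → no match
D → no match
E → no match
F → no match
G → no match
H → no match
Total matched: 0

0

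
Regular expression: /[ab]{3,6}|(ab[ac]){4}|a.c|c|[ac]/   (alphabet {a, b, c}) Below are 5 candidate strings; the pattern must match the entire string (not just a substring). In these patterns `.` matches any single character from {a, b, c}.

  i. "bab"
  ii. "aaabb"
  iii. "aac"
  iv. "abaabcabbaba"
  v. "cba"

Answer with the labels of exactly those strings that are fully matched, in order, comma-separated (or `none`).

i → match
ii → match
iii → match
iv → no match
v → no match

i, ii, iii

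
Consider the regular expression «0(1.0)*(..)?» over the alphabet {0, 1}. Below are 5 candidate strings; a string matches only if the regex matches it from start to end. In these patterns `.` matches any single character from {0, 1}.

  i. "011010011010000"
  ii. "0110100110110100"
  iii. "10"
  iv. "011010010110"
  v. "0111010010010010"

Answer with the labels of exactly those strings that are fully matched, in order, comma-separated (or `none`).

i → match
ii → match
iii → no match — must start with "0"
iv → no match
v → no match

i, ii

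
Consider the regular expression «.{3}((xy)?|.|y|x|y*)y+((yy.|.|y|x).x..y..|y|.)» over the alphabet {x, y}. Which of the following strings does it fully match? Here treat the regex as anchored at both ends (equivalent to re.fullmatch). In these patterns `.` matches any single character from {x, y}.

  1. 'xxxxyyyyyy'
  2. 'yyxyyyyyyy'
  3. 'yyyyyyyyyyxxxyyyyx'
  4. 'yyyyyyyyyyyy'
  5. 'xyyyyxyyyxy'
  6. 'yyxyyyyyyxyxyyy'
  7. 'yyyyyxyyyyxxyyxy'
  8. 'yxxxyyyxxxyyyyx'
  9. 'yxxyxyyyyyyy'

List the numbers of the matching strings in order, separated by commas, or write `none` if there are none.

1, 2, 3, 4, 6, 8

1 → match
2 → match
3 → match
4 → match
5 → no match
6 → match
7 → no match
8 → match
9 → no match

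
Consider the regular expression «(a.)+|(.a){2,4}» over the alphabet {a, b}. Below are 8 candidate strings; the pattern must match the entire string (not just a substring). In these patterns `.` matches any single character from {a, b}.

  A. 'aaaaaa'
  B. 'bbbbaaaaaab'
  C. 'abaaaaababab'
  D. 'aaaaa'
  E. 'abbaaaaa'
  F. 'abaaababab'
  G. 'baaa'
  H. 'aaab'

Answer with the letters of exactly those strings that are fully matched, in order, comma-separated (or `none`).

A. 'aaaaaa' → match
B. 'bbbbaaaaaab' → no match
C. 'abaaaaababab' → match
D. 'aaaaa' → no match
E. 'abbaaaaa' → no match
F. 'abaaababab' → match
G. 'baaa' → match
H. 'aaab' → match

A, C, F, G, H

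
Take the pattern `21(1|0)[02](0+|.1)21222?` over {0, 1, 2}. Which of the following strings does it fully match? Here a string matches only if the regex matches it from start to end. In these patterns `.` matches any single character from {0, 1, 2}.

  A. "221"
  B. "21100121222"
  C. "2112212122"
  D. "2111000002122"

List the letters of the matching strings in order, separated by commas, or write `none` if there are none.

A → no match — must start with "21"
B → match
C → match
D → no match

B, C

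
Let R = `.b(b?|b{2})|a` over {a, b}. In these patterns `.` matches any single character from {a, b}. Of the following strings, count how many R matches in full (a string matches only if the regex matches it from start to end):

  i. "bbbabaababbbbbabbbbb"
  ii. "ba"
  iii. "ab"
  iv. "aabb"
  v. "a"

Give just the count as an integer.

2

i → no match
ii. "ba" → no match
iii. "ab" → match
iv. "aabb" → no match
v. "a" → match
Total matched: 2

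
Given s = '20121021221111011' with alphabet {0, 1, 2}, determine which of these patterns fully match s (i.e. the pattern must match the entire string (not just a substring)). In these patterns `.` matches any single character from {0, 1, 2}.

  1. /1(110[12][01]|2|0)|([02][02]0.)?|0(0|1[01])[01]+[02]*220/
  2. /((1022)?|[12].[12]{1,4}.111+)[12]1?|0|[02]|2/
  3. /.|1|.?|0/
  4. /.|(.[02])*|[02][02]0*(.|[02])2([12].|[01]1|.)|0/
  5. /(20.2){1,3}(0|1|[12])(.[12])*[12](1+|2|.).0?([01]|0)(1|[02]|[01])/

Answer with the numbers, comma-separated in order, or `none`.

1 → no match
2 → no match
3 → no match
4 → no match
5 → match

5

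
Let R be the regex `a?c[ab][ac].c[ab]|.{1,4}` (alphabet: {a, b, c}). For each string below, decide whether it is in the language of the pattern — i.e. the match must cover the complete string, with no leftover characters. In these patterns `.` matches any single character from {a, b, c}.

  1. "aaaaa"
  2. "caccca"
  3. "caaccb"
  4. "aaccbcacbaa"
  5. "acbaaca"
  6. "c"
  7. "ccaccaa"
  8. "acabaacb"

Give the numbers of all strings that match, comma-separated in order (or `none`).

1 → no match
2 → match
3 → match
4 → no match
5 → match
6 → match
7 → no match
8 → no match

2, 3, 5, 6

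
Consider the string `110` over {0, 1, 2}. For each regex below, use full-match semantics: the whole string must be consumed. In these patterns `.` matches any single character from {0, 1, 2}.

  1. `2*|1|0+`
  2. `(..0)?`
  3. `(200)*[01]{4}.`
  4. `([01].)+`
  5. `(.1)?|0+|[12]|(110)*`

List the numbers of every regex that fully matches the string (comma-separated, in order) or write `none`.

2, 5

1 → no match
2 → match
3 → no match
4 → no match
5 → match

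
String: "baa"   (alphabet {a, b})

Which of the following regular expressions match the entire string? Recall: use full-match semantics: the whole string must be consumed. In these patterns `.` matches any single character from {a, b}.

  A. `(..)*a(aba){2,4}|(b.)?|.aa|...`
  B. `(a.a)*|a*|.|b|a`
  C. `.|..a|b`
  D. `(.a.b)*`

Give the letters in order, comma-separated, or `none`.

A, C

A → match
B → no match
C → match
D → no match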